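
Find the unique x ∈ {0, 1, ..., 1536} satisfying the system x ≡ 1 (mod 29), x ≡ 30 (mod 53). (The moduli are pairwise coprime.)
The moduli 29, 53 are pairwise coprime, so by the CRT there is a unique solution mod 29·53 = 1537.
Solve by successive substitution. Start with x ≡ 1 (mod 29).
  Combine with x ≡ 30 (mod 53): write x = 1 + 29·t and require 1 + 29·t ≡ 30 (mod 53), i.e. 29·t ≡ 30 − 1 ≡ 29 (mod 53). Since 29^(−1) ≡ 11 (mod 53), t ≡ 11·29 ≡ 1 (mod 53). So x ≡ 1 + 29·1 = 30 (mod 1537).
Unique solution in [0, 1537): x = 30.

Final answer: x ≡ 30 (mod 1537); the representative in [0, 1537) is 30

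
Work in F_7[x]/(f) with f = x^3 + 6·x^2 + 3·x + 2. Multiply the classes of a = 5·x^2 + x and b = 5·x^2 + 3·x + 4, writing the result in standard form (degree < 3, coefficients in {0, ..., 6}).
a · b ≡ x + 1 (mod f(x))

Multiply as integer polynomials: a · b = 25·x^4 + 20·x^3 + 23·x^2 + 4·x. Reducing coefficients mod 7: a · b ≡ 4·x^4 + 6·x^3 + 2·x^2 + 4·x. Now divide by f(x) = x^3 + 6·x^2 + 3·x + 2 in F_7[x], eliminating the leading term at each step:
  leading term 4·x^4: subtract (4·x)·f(x) = 4·x^4 + 3·x^3 + 5·x^2 + x, leaving 3·x^3 + 4·x^2 + 3·x (coefficients mod 7)
  leading term 3·x^3: subtract (3)·f(x) = 3·x^3 + 4·x^2 + 2·x + 6, leaving x + 1 (coefficients mod 7)
The degree is now < 3, so this is the remainder. Hence a · b ≡ x + 1 in F_7[x]/(f).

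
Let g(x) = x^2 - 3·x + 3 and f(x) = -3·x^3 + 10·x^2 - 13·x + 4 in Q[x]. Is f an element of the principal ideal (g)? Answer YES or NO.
NO

In Q[x] the ideal (g) consists of all multiples of g, so f ∈ (g) iff g | f, i.e. iff the remainder of f on division by g is 0. Divide f by g (g is monic, so eliminate the leading term of the running remainder at each step):
  leading term -3·x^3: subtract (-3·x)·g(x) = -3·x^3 + 9·x^2 - 9·x, leaving x^2 - 4·x + 4
  leading term x^2: subtract (1)·g(x) = x^2 - 3·x + 3, leaving 1 - x
The remainder r(x) = 1 - x ≠ 0 (and deg r < deg g), so g ∤ f, i.e. f ∉ (g).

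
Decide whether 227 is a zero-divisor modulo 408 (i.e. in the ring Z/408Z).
NO

gcd(227, 408) = 1, so 227 is a unit in Z/408Z (it has a multiplicative inverse). A unit cannot be a zero-divisor: if 227·b ≡ 0 then multiplying both sides by 227^(−1) gives b ≡ 0. So 227 is not a zero-divisor.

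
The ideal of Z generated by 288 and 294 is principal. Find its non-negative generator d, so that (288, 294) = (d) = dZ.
In the PID Z, (a, b) is generated by gcd(a, b). Compute gcd(294, 288) with the extended Euclidean algorithm, tracking rows (r, s, t) with s·294 + t·288 = r:
  row A: (294, 1, 0)   [1·294 + 0·288 = 294]
  row B: (288, 0, 1)   [0·294 + 1·288 = 288]
  294 = 1·288 + 6   → row C = row A − 1·row B = (6, 1, −1)   [check: 1·294 − 1·288 = 6]
  288 = 48·6 + 0   → remainder 0, stop. gcd = 6 (last nonzero row C).
So gcd(288, 294) = 6, with Bézout identity 1·294 − 1·288 = 6. Containment (⊇): the Bézout identity exhibits 6 as an element of (288, 294), giving (6) ⊆ (288, 294). Containment (⊆): since 6 | 288 and 6 | 294 (288 = 6·48, 294 = 6·49), every Z-linear combination of 288 and 294 is divisible by 6, so (288, 294) ⊆ (6). Therefore (288, 294) = (6), d = 6.

Final answer: (288, 294) = (6); d = 6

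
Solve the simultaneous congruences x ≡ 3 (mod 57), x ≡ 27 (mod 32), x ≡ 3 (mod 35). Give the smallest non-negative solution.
The moduli 57, 32, 35 are pairwise coprime, so by the CRT there is a unique solution mod 57·32·35 = 63840.
Solve by successive substitution. Start with x ≡ 3 (mod 57).
  Combine with x ≡ 27 (mod 32): write x = 3 + 57·t and require 3 + 57·t ≡ 27 (mod 32), i.e. 57·t ≡ 27 − 3 ≡ 24 (mod 32). Since 57^(−1) ≡ 9 (mod 32) (57 ≡ 25 (mod 32)), t ≡ 9·24 ≡ 24 (mod 32). So x ≡ 3 + 57·24 = 1371 (mod 1824).
  Combine with x ≡ 3 (mod 35): write x = 1371 + 1824·t and require 1371 + 1824·t ≡ 3 (mod 35), i.e. 1824·t ≡ 3 − 1371 ≡ 32 (mod 35). Since 1824^(−1) ≡ 9 (mod 35) (1824 ≡ 4 (mod 35)), t ≡ 9·32 ≡ 8 (mod 35). So x ≡ 1371 + 1824·8 = 15963 (mod 63840).
Unique solution in [0, 63840): x = 15963.

Final answer: x ≡ 15963 (mod 63840); the representative in [0, 63840) is 15963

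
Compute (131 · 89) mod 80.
59

Reduce the factors first: 131 ≡ 51, 89 ≡ 9 (mod 80), so 131 · 89 ≡ 51 · 9 (mod 80). 51 · 9 = 459. Dividing by 80: 459 = 5·80 + 59. So (131 · 89) mod 80 = 59.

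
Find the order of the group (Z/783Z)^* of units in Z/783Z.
(Z/783Z)^* consists of the classes a with gcd(a, 783) = 1, so its order is φ(783). φ is multiplicative, with φ(p^e) = p^e − p^(e−1). Factorise 783 = 3^3 · 29. Then
  φ(783) = (3^3 − 3^2) · (29 − 1) = 18 · 28 = 504.
Thus |(Z/783Z)^*| = 504.

Final answer: |(Z/783Z)^*| = 504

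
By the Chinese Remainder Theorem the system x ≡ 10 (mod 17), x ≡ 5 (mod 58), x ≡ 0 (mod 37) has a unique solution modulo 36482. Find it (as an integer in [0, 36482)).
x ≡ 19203 (mod 36482); the representative in [0, 36482) is 19203

The moduli 17, 58, 37 are pairwise coprime, so by the CRT there is a unique solution mod 17·58·37 = 36482.
Solve by successive substitution. Start with x ≡ 10 (mod 17).
  Combine with x ≡ 5 (mod 58): write x = 10 + 17·t and require 10 + 17·t ≡ 5 (mod 58), i.e. 17·t ≡ 5 − 10 ≡ 53 (mod 58). Since 17^(−1) ≡ 41 (mod 58), t ≡ 41·53 ≡ 27 (mod 58). So x ≡ 10 + 17·27 = 469 (mod 986).
  Combine with x ≡ 0 (mod 37): write x = 469 + 986·t and require 469 + 986·t ≡ 0 (mod 37), i.e. 986·t ≡ 0 − 469 ≡ 12 (mod 37). Since 986^(−1) ≡ 17 (mod 37) (986 ≡ 24 (mod 37)), t ≡ 17·12 ≡ 19 (mod 37). So x ≡ 469 + 986·19 = 19203 (mod 36482).
Unique solution in [0, 36482): x = 19203.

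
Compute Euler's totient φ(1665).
φ(1665) = 864

φ is multiplicative, with φ(p^e) = p^e − p^(e−1). Factorise 1665 = 3^2 · 5 · 37. Then
  φ(1665) = (3^2 − 3^1) · (5 − 1) · (37 − 1) = 6 · 4 · 36 = 864.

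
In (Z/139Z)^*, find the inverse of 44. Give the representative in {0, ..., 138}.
Apply the extended Euclidean algorithm to (139, 44), tracking rows (r, s, t) with s·139 + t·44 = r. Each division r_prev = q·r_cur + r_new produces the new row as (previous row) − q·(current row):
  row A: (139, 1, 0)   [1·139 + 0·44 = 139]
  row B: (44, 0, 1)   [0·139 + 1·44 = 44]
  139 = 3·44 + 7   → row C = row A − 3·row B = (7, 1, −3)   [check: 1·139 − 3·44 = 7]
  44 = 6·7 + 2   → row D = row B − 6·row C = (2, −6, 19)   [check: −6·139 + 19·44 = 2]
  7 = 3·2 + 1   → row E = row C − 3·row D = (1, 19, −60)   [check: 19·139 − 60·44 = 1]
  2 = 2·1 + 0   → remainder 0, stop. gcd = 1 (last nonzero row E).
The gcd is 1, so 44 is invertible mod 139. The last nonzero row gives 19·139 − 60·44 = 1, so t = −60. So 44^(−1) ≡ −60 ≡ 79 (mod 139). Verify: 44 · 79 = 3476 ≡ 1 (mod 139). ✓

Final answer: 44^(−1) ≡ 79 (mod 139)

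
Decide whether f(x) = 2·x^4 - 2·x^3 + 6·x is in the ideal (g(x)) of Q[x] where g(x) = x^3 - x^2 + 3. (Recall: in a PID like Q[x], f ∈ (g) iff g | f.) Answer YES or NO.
YES

In Q[x] the ideal (g) consists of all multiples of g, so f ∈ (g) iff g | f, i.e. iff the remainder of f on division by g is 0. Divide f by g (g is monic, so eliminate the leading term of the running remainder at each step):
  leading term 2·x^4: subtract (2·x)·g(x) = 2·x^4 - 2·x^3 + 6·x, leaving 0
The remainder is 0, so f(x) = g(x) · h(x) with h(x) = 2·x. Hence g | f, i.e. f ∈ (g).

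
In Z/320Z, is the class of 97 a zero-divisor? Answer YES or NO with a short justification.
gcd(97, 320) = 1, so 97 is a unit in Z/320Z (it has a multiplicative inverse). A unit cannot be a zero-divisor: if 97·b ≡ 0 then multiplying both sides by 97^(−1) gives b ≡ 0. So 97 is not a zero-divisor.

Final answer: NO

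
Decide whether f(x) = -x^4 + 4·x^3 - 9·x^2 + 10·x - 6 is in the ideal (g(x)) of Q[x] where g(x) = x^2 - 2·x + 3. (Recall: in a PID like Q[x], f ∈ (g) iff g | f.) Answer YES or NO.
YES

In Q[x] the ideal (g) consists of all multiples of g, so f ∈ (g) iff g | f, i.e. iff the remainder of f on division by g is 0. Divide f by g (g is monic, so eliminate the leading term of the running remainder at each step):
  leading term -x^4: subtract (-x^2)·g(x) = -x^4 + 2·x^3 - 3·x^2, leaving 2·x^3 - 6·x^2 + 10·x - 6
  leading term 2·x^3: subtract (2·x)·g(x) = 2·x^3 - 4·x^2 + 6·x, leaving -2·x^2 + 4·x - 6
  leading term -2·x^2: subtract (-2)·g(x) = -2·x^2 + 4·x - 6, leaving 0
The remainder is 0, so f(x) = g(x) · h(x) with h(x) = -x^2 + 2·x - 2. Hence g | f, i.e. f ∈ (g).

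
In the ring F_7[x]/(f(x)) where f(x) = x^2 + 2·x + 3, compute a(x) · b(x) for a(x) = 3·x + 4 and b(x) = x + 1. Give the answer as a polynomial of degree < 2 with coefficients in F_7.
a · b ≡ x + 2 (mod f(x))

Multiply as integer polynomials: a · b = 3·x^2 + 7·x + 4. Reducing coefficients mod 7: a · b ≡ 3·x^2 + 4. Now divide by f(x) = x^2 + 2·x + 3 in F_7[x], eliminating the leading term at each step:
  leading term 3·x^2: subtract (3)·f(x) = 3·x^2 + 6·x + 2, leaving x + 2 (coefficients mod 7)
The degree is now < 2, so this is the remainder. Hence a · b ≡ x + 2 in F_7[x]/(f).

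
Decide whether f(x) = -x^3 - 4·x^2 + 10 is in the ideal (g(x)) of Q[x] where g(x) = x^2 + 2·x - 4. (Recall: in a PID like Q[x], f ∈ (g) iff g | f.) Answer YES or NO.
In Q[x] the ideal (g) consists of all multiples of g, so f ∈ (g) iff g | f, i.e. iff the remainder of f on division by g is 0. Divide f by g (g is monic, so eliminate the leading term of the running remainder at each step):
  leading term -x^3: subtract (-x)·g(x) = -x^3 - 2·x^2 + 4·x, leaving -2·x^2 - 4·x + 10
  leading term -2·x^2: subtract (-2)·g(x) = -2·x^2 - 4·x + 8, leaving 2
The remainder r(x) = 2 ≠ 0 (and deg r < deg g), so g ∤ f, i.e. f ∉ (g).

Final answer: NO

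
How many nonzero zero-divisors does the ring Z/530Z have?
Z/530Z has 321 nonzero zero-divisors

In Z/530Z each nonzero element is either a unit (gcd with 530 is 1) or a zero-divisor (gcd > 1). The number of units is φ(530): factorise 530 = 2 · 5 · 53, so φ(530) = (2 − 1) · (5 − 1) · (53 − 1) = 1 · 4 · 52 = 208. The nonzero elements number 530 − 1 = 529. Hence the nonzero zero-divisors number 529 − 208 = 321.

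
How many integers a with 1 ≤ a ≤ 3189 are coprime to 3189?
2124

The number of a ∈ {1, ..., 3189} with gcd(a, 3189) = 1 is by definition Euler's totient φ(3189). φ is multiplicative, with φ(p^e) = p^e − p^(e−1). Factorise 3189 = 3 · 1063. Then
  φ(3189) = (3 − 1) · (1063 − 1) = 2 · 1062 = 2124.
So there are 2124 such integers.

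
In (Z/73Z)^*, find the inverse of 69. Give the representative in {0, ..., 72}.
Apply the extended Euclidean algorithm to (73, 69), tracking rows (r, s, t) with s·73 + t·69 = r. Each division r_prev = q·r_cur + r_new produces the new row as (previous row) − q·(current row):
  row A: (73, 1, 0)   [1·73 + 0·69 = 73]
  row B: (69, 0, 1)   [0·73 + 1·69 = 69]
  73 = 1·69 + 4   → row C = row A − 1·row B = (4, 1, −1)   [check: 1·73 − 1·69 = 4]
  69 = 17·4 + 1   → row D = row B − 17·row C = (1, −17, 18)   [check: −17·73 + 18·69 = 1]
  4 = 4·1 + 0   → remainder 0, stop. gcd = 1 (last nonzero row D).
The gcd is 1, so 69 is invertible mod 73. The last nonzero row gives −17·73 + 18·69 = 1, so t = 18. So 69^(−1) ≡ 18 (mod 73). Verify: 69 · 18 = 1242 ≡ 1 (mod 73). ✓

Final answer: 69^(−1) ≡ 18 (mod 73)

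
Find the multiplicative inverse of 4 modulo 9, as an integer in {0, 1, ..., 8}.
Apply the extended Euclidean algorithm to (9, 4), tracking rows (r, s, t) with s·9 + t·4 = r. Each division r_prev = q·r_cur + r_new produces the new row as (previous row) − q·(current row):
  row A: (9, 1, 0)   [1·9 + 0·4 = 9]
  row B: (4, 0, 1)   [0·9 + 1·4 = 4]
  9 = 2·4 + 1   → row C = row A − 2·row B = (1, 1, −2)   [check: 1·9 − 2·4 = 1]
  4 = 4·1 + 0   → remainder 0, stop. gcd = 1 (last nonzero row C).
The gcd is 1, so 4 is invertible mod 9. The last nonzero row gives 1·9 − 2·4 = 1, so t = −2. So 4^(−1) ≡ −2 ≡ 7 (mod 9). Verify: 4 · 7 = 28 ≡ 1 (mod 9). ✓

Final answer: 4^(−1) ≡ 7 (mod 9)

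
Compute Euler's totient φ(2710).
φ(2710) = 1080

φ is multiplicative, with φ(p^e) = p^e − p^(e−1). Factorise 2710 = 2 · 5 · 271. Then
  φ(2710) = (2 − 1) · (5 − 1) · (271 − 1) = 1 · 4 · 270 = 1080.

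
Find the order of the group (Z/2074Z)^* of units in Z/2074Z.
|(Z/2074Z)^*| = 960

(Z/2074Z)^* consists of the classes a with gcd(a, 2074) = 1, so its order is φ(2074). φ is multiplicative, with φ(p^e) = p^e − p^(e−1). Factorise 2074 = 2 · 17 · 61. Then
  φ(2074) = (2 − 1) · (17 − 1) · (61 − 1) = 1 · 16 · 60 = 960.
Thus |(Z/2074Z)^*| = 960.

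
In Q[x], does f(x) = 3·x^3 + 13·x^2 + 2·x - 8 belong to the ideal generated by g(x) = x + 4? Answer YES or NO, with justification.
In Q[x] the ideal (g) consists of all multiples of g, so f ∈ (g) iff g | f, i.e. iff the remainder of f on division by g is 0. Divide f by g (g is monic, so eliminate the leading term of the running remainder at each step):
  leading term 3·x^3: subtract (3·x^2)·g(x) = 3·x^3 + 12·x^2, leaving x^2 + 2·x - 8
  leading term x^2: subtract (x)·g(x) = x^2 + 4·x, leaving -2·x - 8
  leading term -2·x: subtract (-2)·g(x) = -2·x - 8, leaving 0
The remainder is 0, so f(x) = g(x) · h(x) with h(x) = 3·x^2 + x - 2. Hence g | f, i.e. f ∈ (g).

Final answer: YES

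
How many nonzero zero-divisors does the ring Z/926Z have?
Z/926Z has 463 nonzero zero-divisors

In Z/926Z each nonzero element is either a unit (gcd with 926 is 1) or a zero-divisor (gcd > 1). The number of units is φ(926): factorise 926 = 2 · 463, so φ(926) = (2 − 1) · (463 − 1) = 1 · 462 = 462. The nonzero elements number 926 − 1 = 925. Hence the nonzero zero-divisors number 925 − 462 = 463.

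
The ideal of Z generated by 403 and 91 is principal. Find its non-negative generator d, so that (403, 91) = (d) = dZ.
(403, 91) = (13); d = 13

In the PID Z, (a, b) is generated by gcd(a, b). Compute gcd(403, 91) with the extended Euclidean algorithm, tracking rows (r, s, t) with s·403 + t·91 = r:
  row A: (403, 1, 0)   [1·403 + 0·91 = 403]
  row B: (91, 0, 1)   [0·403 + 1·91 = 91]
  403 = 4·91 + 39   → row C = row A − 4·row B = (39, 1, −4)   [check: 1·403 − 4·91 = 39]
  91 = 2·39 + 13   → row D = row B − 2·row C = (13, −2, 9)   [check: −2·403 + 9·91 = 13]
  39 = 3·13 + 0   → remainder 0, stop. gcd = 13 (last nonzero row D).
So gcd(403, 91) = 13, with Bézout identity −2·403 + 9·91 = 13. Containment (⊇): the Bézout identity exhibits 13 as an element of (403, 91), giving (13) ⊆ (403, 91). Containment (⊆): since 13 | 403 and 13 | 91 (403 = 13·31, 91 = 13·7), every Z-linear combination of 403 and 91 is divisible by 13, so (403, 91) ⊆ (13). Therefore (403, 91) = (13), d = 13.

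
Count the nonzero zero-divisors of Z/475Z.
In Z/475Z each nonzero element is either a unit (gcd with 475 is 1) or a zero-divisor (gcd > 1). The number of units is φ(475): factorise 475 = 5^2 · 19, so φ(475) = (5^2 − 5^1) · (19 − 1) = 20 · 18 = 360. The nonzero elements number 475 − 1 = 474. Hence the nonzero zero-divisors number 474 − 360 = 114.

Final answer: Z/475Z has 114 nonzero zero-divisors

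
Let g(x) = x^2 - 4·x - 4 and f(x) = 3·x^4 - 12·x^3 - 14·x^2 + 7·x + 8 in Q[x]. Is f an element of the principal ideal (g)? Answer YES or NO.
In Q[x] the ideal (g) consists of all multiples of g, so f ∈ (g) iff g | f, i.e. iff the remainder of f on division by g is 0. Divide f by g (g is monic, so eliminate the leading term of the running remainder at each step):
  leading term 3·x^4: subtract (3·x^2)·g(x) = 3·x^4 - 12·x^3 - 12·x^2, leaving -2·x^2 + 7·x + 8
  leading term -2·x^2: subtract (-2)·g(x) = -2·x^2 + 8·x + 8, leaving -x
The remainder r(x) = -x ≠ 0 (and deg r < deg g), so g ∤ f, i.e. f ∉ (g).

Final answer: NO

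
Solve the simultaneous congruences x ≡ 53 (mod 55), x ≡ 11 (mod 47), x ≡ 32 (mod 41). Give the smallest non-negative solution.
x ≡ 14628 (mod 105985); the representative in [0, 105985) is 14628

The moduli 55, 47, 41 are pairwise coprime, so by the CRT there is a unique solution mod 55·47·41 = 105985.
Solve by successive substitution. Start with x ≡ 53 (mod 55).
  Combine with x ≡ 11 (mod 47): write x = 53 + 55·t and require 53 + 55·t ≡ 11 (mod 47), i.e. 55·t ≡ 11 − 53 ≡ 5 (mod 47). Since 55^(−1) ≡ 6 (mod 47) (55 ≡ 8 (mod 47)), t ≡ 6·5 ≡ 30 (mod 47). So x ≡ 53 + 55·30 = 1703 (mod 2585).
  Combine with x ≡ 32 (mod 41): write x = 1703 + 2585·t and require 1703 + 2585·t ≡ 32 (mod 41), i.e. 2585·t ≡ 32 − 1703 ≡ 10 (mod 41). Since 2585^(−1) ≡ 21 (mod 41) (2585 ≡ 2 (mod 41)), t ≡ 21·10 ≡ 5 (mod 41). So x ≡ 1703 + 2585·5 = 14628 (mod 105985).
Unique solution in [0, 105985): x = 14628.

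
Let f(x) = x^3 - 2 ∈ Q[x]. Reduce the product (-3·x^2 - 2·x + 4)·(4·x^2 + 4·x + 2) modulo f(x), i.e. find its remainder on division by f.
First multiply in Q[x] without reducing: a · b = -12·x^4 - 20·x^3 + 2·x^2 + 12·x + 8. Now divide by f(x) = x^3 - 2, eliminating the leading term at each step:
  leading term -12·x^4: subtract (-12·x)·f(x) = -12·x^4 + 24·x, leaving -20·x^3 + 2·x^2 - 12·x + 8
  leading term -20·x^3: subtract (-20)·f(x) = 40 - 20·x^3, leaving 2·x^2 - 12·x - 32
The degree is now < 3, so this is the remainder. Hence a · b ≡ 2·x^2 - 12·x - 32 in Q[x]/(f).

Final answer: a · b ≡ 2·x^2 - 12·x - 32 (mod f(x))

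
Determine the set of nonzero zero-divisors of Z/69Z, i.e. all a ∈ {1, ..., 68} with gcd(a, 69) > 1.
nonzero zero-divisors of Z/69Z = {3, 6, 9, 12, 15, 18, 21, 23, 24, 27, 30, 33, 36, 39, 42, 45, 46, 48, 51, 54, 57, 60, 63, 66}

An element a ∈ Z/69Z (with a ≠ 0) is a zero-divisor iff gcd(a, 69) > 1 (because a is a unit precisely when gcd(a, n) = 1, and in Z/nZ every nonzero, non-unit element is a zero-divisor). Scan a = 1, ..., 68 and keep those with gcd(a, 69) > 1:
  gcd(3, 69) = 3, gcd(6, 69) = 3, gcd(9, 69) = 3, gcd(12, 69) = 3, gcd(15, 69) = 3, gcd(18, 69) = 3, gcd(21, 69) = 3, gcd(23, 69) = 23, gcd(24, 69) = 3, gcd(27, 69) = 3, gcd(30, 69) = 3, gcd(33, 69) = 3, gcd(36, 69) = 3, gcd(39, 69) = 3, gcd(42, 69) = 3, gcd(45, 69) = 3, gcd(46, 69) = 23, gcd(48, 69) = 3, gcd(51, 69) = 3, gcd(54, 69) = 3, gcd(57, 69) = 3, gcd(60, 69) = 3, gcd(63, 69) = 3, gcd(66, 69) = 3.
All other a ∈ {1, ..., 68} have gcd(a, 69) = 1 and are units. So the nonzero zero-divisors are exactly the 24 values of a appearing in this scan.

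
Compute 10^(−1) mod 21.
Apply the extended Euclidean algorithm to (21, 10), tracking rows (r, s, t) with s·21 + t·10 = r. Each division r_prev = q·r_cur + r_new produces the new row as (previous row) − q·(current row):
  row A: (21, 1, 0)   [1·21 + 0·10 = 21]
  row B: (10, 0, 1)   [0·21 + 1·10 = 10]
  21 = 2·10 + 1   → row C = row A − 2·row B = (1, 1, −2)   [check: 1·21 − 2·10 = 1]
  10 = 10·1 + 0   → remainder 0, stop. gcd = 1 (last nonzero row C).
The gcd is 1, so 10 is invertible mod 21. The last nonzero row gives 1·21 − 2·10 = 1, so t = −2. So 10^(−1) ≡ −2 ≡ 19 (mod 21). Verify: 10 · 19 = 190 ≡ 1 (mod 21). ✓

Final answer: 10^(−1) ≡ 19 (mod 21)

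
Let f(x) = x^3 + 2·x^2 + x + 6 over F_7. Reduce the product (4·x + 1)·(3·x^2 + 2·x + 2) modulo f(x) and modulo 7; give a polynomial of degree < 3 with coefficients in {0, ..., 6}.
Multiply as integer polynomials: a · b = 12·x^3 + 11·x^2 + 10·x + 2. Reducing coefficients mod 7: a · b ≡ 5·x^3 + 4·x^2 + 3·x + 2. Now divide by f(x) = x^3 + 2·x^2 + x + 6 in F_7[x], eliminating the leading term at each step:
  leading term 5·x^3: subtract (5)·f(x) = 5·x^3 + 3·x^2 + 5·x + 2, leaving x^2 + 5·x (coefficients mod 7)
The degree is now < 3, so this is the remainder. Hence a · b ≡ x^2 + 5·x in F_7[x]/(f).

Final answer: a · b ≡ x^2 + 5·x (mod f(x))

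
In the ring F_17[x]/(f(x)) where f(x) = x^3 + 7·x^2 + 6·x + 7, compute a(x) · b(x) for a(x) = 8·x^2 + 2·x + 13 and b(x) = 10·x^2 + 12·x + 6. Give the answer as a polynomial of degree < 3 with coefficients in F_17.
Multiply as integer polynomials: a · b = 80·x^4 + 116·x^3 + 202·x^2 + 168·x + 78. Reducing coefficients mod 17: a · b ≡ 12·x^4 + 14·x^3 + 15·x^2 + 15·x + 10. Now divide by f(x) = x^3 + 7·x^2 + 6·x + 7 in F_17[x], eliminating the leading term at each step:
  leading term 12·x^4: subtract (12·x)·f(x) = 12·x^4 + 16·x^3 + 4·x^2 + 16·x, leaving 15·x^3 + 11·x^2 + 16·x + 10 (coefficients mod 17)
  leading term 15·x^3: subtract (15)·f(x) = 15·x^3 + 3·x^2 + 5·x + 3, leaving 8·x^2 + 11·x + 7 (coefficients mod 17)
The degree is now < 3, so this is the remainder. Hence a · b ≡ 8·x^2 + 11·x + 7 in F_17[x]/(f).

Final answer: a · b ≡ 8·x^2 + 11·x + 7 (mod f(x))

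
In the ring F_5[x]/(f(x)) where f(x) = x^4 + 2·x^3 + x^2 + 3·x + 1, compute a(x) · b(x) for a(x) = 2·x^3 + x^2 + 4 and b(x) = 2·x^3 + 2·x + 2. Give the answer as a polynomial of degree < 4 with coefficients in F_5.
a · b ≡ 4·x^3 + 4·x^2 + 3·x + 1 (mod f(x))

Multiply as integer polynomials: a · b = 4·x^6 + 2·x^5 + 4·x^4 + 14·x^3 + 2·x^2 + 8·x + 8. Reducing coefficients mod 5: a · b ≡ 4·x^6 + 2·x^5 + 4·x^4 + 4·x^3 + 2·x^2 + 3·x + 3. Now divide by f(x) = x^4 + 2·x^3 + x^2 + 3·x + 1 in F_5[x], eliminating the leading term at each step:
  leading term 4·x^6: subtract (4·x^2)·f(x) = 4·x^6 + 3·x^5 + 4·x^4 + 2·x^3 + 4·x^2, leaving 4·x^5 + 2·x^3 + 3·x^2 + 3·x + 3 (coefficients mod 5)
  leading term 4·x^5: subtract (4·x)·f(x) = 4·x^5 + 3·x^4 + 4·x^3 + 2·x^2 + 4·x, leaving 2·x^4 + 3·x^3 + x^2 + 4·x + 3 (coefficients mod 5)
  leading term 2·x^4: subtract (2)·f(x) = 2·x^4 + 4·x^3 + 2·x^2 + x + 2, leaving 4·x^3 + 4·x^2 + 3·x + 1 (coefficients mod 5)
The degree is now < 4, so this is the remainder. Hence a · b ≡ 4·x^3 + 4·x^2 + 3·x + 1 in F_5[x]/(f).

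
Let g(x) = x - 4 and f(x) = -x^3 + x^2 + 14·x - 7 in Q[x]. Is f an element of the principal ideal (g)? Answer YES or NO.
NO

In Q[x] the ideal (g) consists of all multiples of g, so f ∈ (g) iff g | f, i.e. iff the remainder of f on division by g is 0. Divide f by g (g is monic, so eliminate the leading term of the running remainder at each step):
  leading term -x^3: subtract (-x^2)·g(x) = -x^3 + 4·x^2, leaving -3·x^2 + 14·x - 7
  leading term -3·x^2: subtract (-3·x)·g(x) = -3·x^2 + 12·x, leaving 2·x - 7
  leading term 2·x: subtract (2)·g(x) = 2·x - 8, leaving 1
The remainder r(x) = 1 ≠ 0 (and deg r < deg g), so g ∤ f, i.e. f ∉ (g).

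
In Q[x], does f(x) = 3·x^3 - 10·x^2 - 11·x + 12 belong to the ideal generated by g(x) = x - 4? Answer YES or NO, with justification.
YES

In Q[x] the ideal (g) consists of all multiples of g, so f ∈ (g) iff g | f, i.e. iff the remainder of f on division by g is 0. Divide f by g (g is monic, so eliminate the leading term of the running remainder at each step):
  leading term 3·x^3: subtract (3·x^2)·g(x) = 3·x^3 - 12·x^2, leaving 2·x^2 - 11·x + 12
  leading term 2·x^2: subtract (2·x)·g(x) = 2·x^2 - 8·x, leaving 12 - 3·x
  leading term -3·x: subtract (-3)·g(x) = 12 - 3·x, leaving 0
The remainder is 0, so f(x) = g(x) · h(x) with h(x) = 3·x^2 + 2·x - 3. Hence g | f, i.e. f ∈ (g).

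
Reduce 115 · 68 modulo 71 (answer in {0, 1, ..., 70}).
10

Reduce the factors first: 115 ≡ 44 (mod 71), so 115 · 68 ≡ 44 · 68 (mod 71). 44 · 68 = 2992. Dividing by 71: 2992 = 42·71 + 10. So (115 · 68) mod 71 = 10.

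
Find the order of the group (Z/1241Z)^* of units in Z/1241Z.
|(Z/1241Z)^*| = 1152

(Z/1241Z)^* consists of the classes a with gcd(a, 1241) = 1, so its order is φ(1241). φ is multiplicative, with φ(p^e) = p^e − p^(e−1). Factorise 1241 = 17 · 73. Then
  φ(1241) = (17 − 1) · (73 − 1) = 16 · 72 = 1152.
Thus |(Z/1241Z)^*| = 1152.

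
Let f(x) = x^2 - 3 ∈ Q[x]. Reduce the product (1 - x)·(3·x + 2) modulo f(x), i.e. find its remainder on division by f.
First multiply in Q[x] without reducing: a · b = -3·x^2 + x + 2. Now divide by f(x) = x^2 - 3, eliminating the leading term at each step:
  leading term -3·x^2: subtract (-3)·f(x) = 9 - 3·x^2, leaving x - 7
The degree is now < 2, so this is the remainder. Hence a · b ≡ x - 7 in Q[x]/(f).

Final answer: a · b ≡ x - 7 (mod f(x))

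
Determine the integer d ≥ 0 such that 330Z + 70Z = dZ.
(330, 70) = (10); d = 10

In the PID Z, (a, b) is generated by gcd(a, b). Compute gcd(330, 70) with the extended Euclidean algorithm, tracking rows (r, s, t) with s·330 + t·70 = r:
  row A: (330, 1, 0)   [1·330 + 0·70 = 330]
  row B: (70, 0, 1)   [0·330 + 1·70 = 70]
  330 = 4·70 + 50   → row C = row A − 4·row B = (50, 1, −4)   [check: 1·330 − 4·70 = 50]
  70 = 1·50 + 20   → row D = row B − 1·row C = (20, −1, 5)   [check: −1·330 + 5·70 = 20]
  50 = 2·20 + 10   → row E = row C − 2·row D = (10, 3, −14)   [check: 3·330 − 14·70 = 10]
  20 = 2·10 + 0   → remainder 0, stop. gcd = 10 (last nonzero row E).
So gcd(330, 70) = 10, with Bézout identity 3·330 − 14·70 = 10. Containment (⊇): the Bézout identity exhibits 10 as an element of (330, 70), giving (10) ⊆ (330, 70). Containment (⊆): since 10 | 330 and 10 | 70 (330 = 10·33, 70 = 10·7), every Z-linear combination of 330 and 70 is divisible by 10, so (330, 70) ⊆ (10). Therefore (330, 70) = (10), d = 10.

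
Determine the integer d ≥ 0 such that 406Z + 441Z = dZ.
In the PID Z, (a, b) is generated by gcd(a, b). Compute gcd(441, 406) with the extended Euclidean algorithm, tracking rows (r, s, t) with s·441 + t·406 = r:
  row A: (441, 1, 0)   [1·441 + 0·406 = 441]
  row B: (406, 0, 1)   [0·441 + 1·406 = 406]
  441 = 1·406 + 35   → row C = row A − 1·row B = (35, 1, −1)   [check: 1·441 − 1·406 = 35]
  406 = 11·35 + 21   → row D = row B − 11·row C = (21, −11, 12)   [check: −11·441 + 12·406 = 21]
  35 = 1·21 + 14   → row E = row C − 1·row D = (14, 12, −13)   [check: 12·441 − 13·406 = 14]
  21 = 1·14 + 7   → row F = row D − 1·row E = (7, −23, 25)   [check: −23·441 + 25·406 = 7]
  14 = 2·7 + 0   → remainder 0, stop. gcd = 7 (last nonzero row F).
So gcd(406, 441) = 7, with Bézout identity −23·441 + 25·406 = 7. Containment (⊇): the Bézout identity exhibits 7 as an element of (406, 441), giving (7) ⊆ (406, 441). Containment (⊆): since 7 | 406 and 7 | 441 (406 = 7·58, 441 = 7·63), every Z-linear combination of 406 and 441 is divisible by 7, so (406, 441) ⊆ (7). Therefore (406, 441) = (7), d = 7.

Final answer: (406, 441) = (7); d = 7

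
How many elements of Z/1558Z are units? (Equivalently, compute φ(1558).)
An element a ∈ Z/1558Z is a unit iff gcd(a, 1558) = 1, so the number of units is φ(1558). φ is multiplicative, with φ(p^e) = p^e − p^(e−1). Factorise 1558 = 2 · 19 · 41. Then
  φ(1558) = (2 − 1) · (19 − 1) · (41 − 1) = 1 · 18 · 40 = 720.

Final answer: Z/1558Z has φ(1558) = 720 units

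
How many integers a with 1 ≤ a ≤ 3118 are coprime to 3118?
1558

The number of a ∈ {1, ..., 3118} with gcd(a, 3118) = 1 is by definition Euler's totient φ(3118). φ is multiplicative, with φ(p^e) = p^e − p^(e−1). Factorise 3118 = 2 · 1559. Then
  φ(3118) = (2 − 1) · (1559 − 1) = 1 · 1558 = 1558.
So there are 1558 such integers.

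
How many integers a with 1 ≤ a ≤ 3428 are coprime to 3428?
1712

The number of a ∈ {1, ..., 3428} with gcd(a, 3428) = 1 is by definition Euler's totient φ(3428). φ is multiplicative, with φ(p^e) = p^e − p^(e−1). Factorise 3428 = 2^2 · 857. Then
  φ(3428) = (2^2 − 2^1) · (857 − 1) = 2 · 856 = 1712.
So there are 1712 such integers.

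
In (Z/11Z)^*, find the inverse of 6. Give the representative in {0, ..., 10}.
Apply the extended Euclidean algorithm to (11, 6), tracking rows (r, s, t) with s·11 + t·6 = r. Each division r_prev = q·r_cur + r_new produces the new row as (previous row) − q·(current row):
  row A: (11, 1, 0)   [1·11 + 0·6 = 11]
  row B: (6, 0, 1)   [0·11 + 1·6 = 6]
  11 = 1·6 + 5   → row C = row A − 1·row B = (5, 1, −1)   [check: 1·11 − 1·6 = 5]
  6 = 1·5 + 1   → row D = row B − 1·row C = (1, −1, 2)   [check: −1·11 + 2·6 = 1]
  5 = 5·1 + 0   → remainder 0, stop. gcd = 1 (last nonzero row D).
The gcd is 1, so 6 is invertible mod 11. The last nonzero row gives −1·11 + 2·6 = 1, so t = 2. So 6^(−1) ≡ 2 (mod 11). Verify: 6 · 2 = 12 ≡ 1 (mod 11). ✓

Final answer: 6^(−1) ≡ 2 (mod 11)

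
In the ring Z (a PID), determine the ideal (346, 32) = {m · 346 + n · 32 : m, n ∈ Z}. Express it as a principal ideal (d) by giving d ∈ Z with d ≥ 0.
(346, 32) = (2); d = 2

In the PID Z, (a, b) is generated by gcd(a, b). Compute gcd(346, 32) with the extended Euclidean algorithm, tracking rows (r, s, t) with s·346 + t·32 = r:
  row A: (346, 1, 0)   [1·346 + 0·32 = 346]
  row B: (32, 0, 1)   [0·346 + 1·32 = 32]
  346 = 10·32 + 26   → row C = row A − 10·row B = (26, 1, −10)   [check: 1·346 − 10·32 = 26]
  32 = 1·26 + 6   → row D = row B − 1·row C = (6, −1, 11)   [check: −1·346 + 11·32 = 6]
  26 = 4·6 + 2   → row E = row C − 4·row D = (2, 5, −54)   [check: 5·346 − 54·32 = 2]
  6 = 3·2 + 0   → remainder 0, stop. gcd = 2 (last nonzero row E).
So gcd(346, 32) = 2, with Bézout identity 5·346 − 54·32 = 2. Containment (⊇): the Bézout identity exhibits 2 as an element of (346, 32), giving (2) ⊆ (346, 32). Containment (⊆): since 2 | 346 and 2 | 32 (346 = 2·173, 32 = 2·16), every Z-linear combination of 346 and 32 is divisible by 2, so (346, 32) ⊆ (2). Therefore (346, 32) = (2), d = 2.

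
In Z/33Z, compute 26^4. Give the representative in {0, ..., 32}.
25

Use repeated squaring. Binary(4) = 100. Walk through the bits of the exponent 4 left-to-right: at each bit after the leading one, square the running value, then multiply by 26 if the bit is 1 (always reducing mod 33):
  bit 1 = 1 (leading): start with 26.
  bit 2 = 0: square 26^2 = 676 ≡ 16 (mod 33).
  bit 3 = 0: square 16^2 = 256 ≡ 25 (mod 33).
Final value: 26^4 ≡ 25 (mod 33).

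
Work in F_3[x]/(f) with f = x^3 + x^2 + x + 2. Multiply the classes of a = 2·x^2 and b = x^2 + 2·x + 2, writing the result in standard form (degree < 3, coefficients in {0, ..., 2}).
Multiply as integer polynomials: a · b = 2·x^4 + 4·x^3 + 4·x^2. Reducing coefficients mod 3: a · b ≡ 2·x^4 + x^3 + x^2. Now divide by f(x) = x^3 + x^2 + x + 2 in F_3[x], eliminating the leading term at each step:
  leading term 2·x^4: subtract (2·x)·f(x) = 2·x^4 + 2·x^3 + 2·x^2 + x, leaving 2·x^3 + 2·x^2 + 2·x (coefficients mod 3)
  leading term 2·x^3: subtract (2)·f(x) = 2·x^3 + 2·x^2 + 2·x + 1, leaving 2 (coefficients mod 3)
The degree is now < 3, so this is the remainder. Hence a · b ≡ 2 in F_3[x]/(f).

Final answer: a · b ≡ 2 (mod f(x))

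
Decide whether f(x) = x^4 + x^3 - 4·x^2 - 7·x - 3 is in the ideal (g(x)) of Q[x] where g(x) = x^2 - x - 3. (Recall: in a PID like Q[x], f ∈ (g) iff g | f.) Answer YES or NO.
YES

In Q[x] the ideal (g) consists of all multiples of g, so f ∈ (g) iff g | f, i.e. iff the remainder of f on division by g is 0. Divide f by g (g is monic, so eliminate the leading term of the running remainder at each step):
  leading term x^4: subtract (x^2)·g(x) = x^4 - x^3 - 3·x^2, leaving 2·x^3 - x^2 - 7·x - 3
  leading term 2·x^3: subtract (2·x)·g(x) = 2·x^3 - 2·x^2 - 6·x, leaving x^2 - x - 3
  leading term x^2: subtract (1)·g(x) = x^2 - x - 3, leaving 0
The remainder is 0, so f(x) = g(x) · h(x) with h(x) = x^2 + 2·x + 1. Hence g | f, i.e. f ∈ (g).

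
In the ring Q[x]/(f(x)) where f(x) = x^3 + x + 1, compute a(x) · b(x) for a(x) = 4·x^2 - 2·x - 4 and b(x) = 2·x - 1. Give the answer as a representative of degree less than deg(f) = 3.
a · b ≡ -8·x^2 - 14·x - 4 (mod f(x))

First multiply in Q[x] without reducing: a · b = 8·x^3 - 8·x^2 - 6·x + 4. Now divide by f(x) = x^3 + x + 1, eliminating the leading term at each step:
  leading term 8·x^3: subtract (8)·f(x) = 8·x^3 + 8·x + 8, leaving -8·x^2 - 14·x - 4
The degree is now < 3, so this is the remainder. Hence a · b ≡ -8·x^2 - 14·x - 4 in Q[x]/(f).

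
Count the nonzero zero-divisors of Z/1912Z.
Z/1912Z has 959 nonzero zero-divisors

In Z/1912Z each nonzero element is either a unit (gcd with 1912 is 1) or a zero-divisor (gcd > 1). The number of units is φ(1912): factorise 1912 = 2^3 · 239, so φ(1912) = (2^3 − 2^2) · (239 − 1) = 4 · 238 = 952. The nonzero elements number 1912 − 1 = 1911. Hence the nonzero zero-divisors number 1911 − 952 = 959.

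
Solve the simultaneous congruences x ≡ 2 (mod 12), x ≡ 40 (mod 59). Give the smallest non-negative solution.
x ≡ 158 (mod 708); the representative in [0, 708) is 158

The moduli 12, 59 are pairwise coprime, so by the CRT there is a unique solution mod 12·59 = 708.
Solve by successive substitution. Start with x ≡ 2 (mod 12).
  Combine with x ≡ 40 (mod 59): write x = 2 + 12·t and require 2 + 12·t ≡ 40 (mod 59), i.e. 12·t ≡ 40 − 2 ≡ 38 (mod 59). Since 12^(−1) ≡ 5 (mod 59), t ≡ 5·38 ≡ 13 (mod 59). So x ≡ 2 + 12·13 = 158 (mod 708).
Unique solution in [0, 708): x = 158.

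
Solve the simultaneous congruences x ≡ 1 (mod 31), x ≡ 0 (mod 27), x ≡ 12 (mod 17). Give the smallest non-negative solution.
x ≡ 4806 (mod 14229); the representative in [0, 14229) is 4806

The moduli 31, 27, 17 are pairwise coprime, so by the CRT there is a unique solution mod 31·27·17 = 14229.
Solve by successive substitution. Start with x ≡ 1 (mod 31).
  Combine with x ≡ 0 (mod 27): write x = 1 + 31·t and require 1 + 31·t ≡ 0 (mod 27), i.e. 31·t ≡ 0 − 1 ≡ 26 (mod 27). Since 31^(−1) ≡ 7 (mod 27) (31 ≡ 4 (mod 27)), t ≡ 7·26 ≡ 20 (mod 27). So x ≡ 1 + 31·20 = 621 (mod 837).
  Combine with x ≡ 12 (mod 17): write x = 621 + 837·t and require 621 + 837·t ≡ 12 (mod 17), i.e. 837·t ≡ 12 − 621 ≡ 3 (mod 17). Since 837^(−1) ≡ 13 (mod 17) (837 ≡ 4 (mod 17)), t ≡ 13·3 ≡ 5 (mod 17). So x ≡ 621 + 837·5 = 4806 (mod 14229).
Unique solution in [0, 14229): x = 4806.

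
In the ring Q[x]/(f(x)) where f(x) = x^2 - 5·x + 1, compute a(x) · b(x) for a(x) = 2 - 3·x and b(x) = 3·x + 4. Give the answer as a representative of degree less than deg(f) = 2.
a · b ≡ 17 - 51·x (mod f(x))

First multiply in Q[x] without reducing: a · b = -9·x^2 - 6·x + 8. Now divide by f(x) = x^2 - 5·x + 1, eliminating the leading term at each step:
  leading term -9·x^2: subtract (-9)·f(x) = -9·x^2 + 45·x - 9, leaving 17 - 51·x
The degree is now < 2, so this is the remainder. Hence a · b ≡ 17 - 51·x in Q[x]/(f).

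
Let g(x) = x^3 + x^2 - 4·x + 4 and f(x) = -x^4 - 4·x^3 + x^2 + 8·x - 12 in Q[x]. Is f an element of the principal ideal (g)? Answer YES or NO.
In Q[x] the ideal (g) consists of all multiples of g, so f ∈ (g) iff g | f, i.e. iff the remainder of f on division by g is 0. Divide f by g (g is monic, so eliminate the leading term of the running remainder at each step):
  leading term -x^4: subtract (-x)·g(x) = -x^4 - x^3 + 4·x^2 - 4·x, leaving -3·x^3 - 3·x^2 + 12·x - 12
  leading term -3·x^3: subtract (-3)·g(x) = -3·x^3 - 3·x^2 + 12·x - 12, leaving 0
The remainder is 0, so f(x) = g(x) · h(x) with h(x) = -x - 3. Hence g | f, i.e. f ∈ (g).

Final answer: YES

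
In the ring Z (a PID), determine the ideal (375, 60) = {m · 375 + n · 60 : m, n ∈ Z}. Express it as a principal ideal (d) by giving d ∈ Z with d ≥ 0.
(375, 60) = (15); d = 15

In the PID Z, (a, b) is generated by gcd(a, b). Compute gcd(375, 60) with the extended Euclidean algorithm, tracking rows (r, s, t) with s·375 + t·60 = r:
  row A: (375, 1, 0)   [1·375 + 0·60 = 375]
  row B: (60, 0, 1)   [0·375 + 1·60 = 60]
  375 = 6·60 + 15   → row C = row A − 6·row B = (15, 1, −6)   [check: 1·375 − 6·60 = 15]
  60 = 4·15 + 0   → remainder 0, stop. gcd = 15 (last nonzero row C).
So gcd(375, 60) = 15, with Bézout identity 1·375 − 6·60 = 15. Containment (⊇): the Bézout identity exhibits 15 as an element of (375, 60), giving (15) ⊆ (375, 60). Containment (⊆): since 15 | 375 and 15 | 60 (375 = 15·25, 60 = 15·4), every Z-linear combination of 375 and 60 is divisible by 15, so (375, 60) ⊆ (15). Therefore (375, 60) = (15), d = 15.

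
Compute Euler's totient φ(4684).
φ is multiplicative, with φ(p^e) = p^e − p^(e−1). Factorise 4684 = 2^2 · 1171. Then
  φ(4684) = (2^2 − 2^1) · (1171 − 1) = 2 · 1170 = 2340.

Final answer: φ(4684) = 2340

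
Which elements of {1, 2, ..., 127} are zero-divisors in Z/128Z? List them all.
An element a ∈ Z/128Z (with a ≠ 0) is a zero-divisor iff gcd(a, 128) > 1 (because a is a unit precisely when gcd(a, n) = 1, and in Z/nZ every nonzero, non-unit element is a zero-divisor). Scan a = 1, ..., 127 and keep those with gcd(a, 128) > 1:
  gcd(2, 128) = 2, gcd(4, 128) = 4, gcd(6, 128) = 2, gcd(8, 128) = 8, gcd(10, 128) = 2, gcd(12, 128) = 4, gcd(14, 128) = 2, gcd(16, 128) = 16, gcd(18, 128) = 2, gcd(20, 128) = 4, gcd(22, 128) = 2, gcd(24, 128) = 8, gcd(26, 128) = 2, gcd(28, 128) = 4, gcd(30, 128) = 2, gcd(32, 128) = 32, gcd(34, 128) = 2, gcd(36, 128) = 4, gcd(38, 128) = 2, gcd(40, 128) = 8, gcd(42, 128) = 2, gcd(44, 128) = 4, gcd(46, 128) = 2, gcd(48, 128) = 16, gcd(50, 128) = 2, gcd(52, 128) = 4, gcd(54, 128) = 2, gcd(56, 128) = 8, gcd(58, 128) = 2, gcd(60, 128) = 4, gcd(62, 128) = 2, gcd(64, 128) = 64, gcd(66, 128) = 2, gcd(68, 128) = 4, gcd(70, 128) = 2, gcd(72, 128) = 8, gcd(74, 128) = 2, gcd(76, 128) = 4, gcd(78, 128) = 2, gcd(80, 128) = 16, gcd(82, 128) = 2, gcd(84, 128) = 4, gcd(86, 128) = 2, gcd(88, 128) = 8, gcd(90, 128) = 2, gcd(92, 128) = 4, gcd(94, 128) = 2, gcd(96, 128) = 32, gcd(98, 128) = 2, gcd(100, 128) = 4, gcd(102, 128) = 2, gcd(104, 128) = 8, gcd(106, 128) = 2, gcd(108, 128) = 4, gcd(110, 128) = 2, gcd(112, 128) = 16, gcd(114, 128) = 2, gcd(116, 128) = 4, gcd(118, 128) = 2, gcd(120, 128) = 8, gcd(122, 128) = 2, gcd(124, 128) = 4, gcd(126, 128) = 2.
All other a ∈ {1, ..., 127} have gcd(a, 128) = 1 and are units. So the nonzero zero-divisors are exactly the 63 values of a appearing in this scan.

Final answer: nonzero zero-divisors of Z/128Z = {2, 4, 6, 8, 10, 12, 14, 16, 18, 20, 22, 24, 26, 28, 30, 32, 34, 36, 38, 40, 42, 44, 46, 48, 50, 52, 54, 56, 58, 60, 62, 64, 66, 68, 70, 72, 74, 76, 78, 80, 82, 84, 86, 88, 90, 92, 94, 96, 98, 100, 102, 104, 106, 108, 110, 112, 114, 116, 118, 120, 122, 124, 126}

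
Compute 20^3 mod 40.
Use repeated squaring. Binary(3) = 11. Walk through the bits of the exponent 3 left-to-right: at each bit after the leading one, square the running value, then multiply by 20 if the bit is 1 (always reducing mod 40):
  bit 1 = 1 (leading): start with 20.
  bit 2 = 1: square 20^2 = 400 ≡ 0; bit is 1, so multiply 0·20 = 0 (mod 40).
Final value: 20^3 ≡ 0 (mod 40).

Final answer: 0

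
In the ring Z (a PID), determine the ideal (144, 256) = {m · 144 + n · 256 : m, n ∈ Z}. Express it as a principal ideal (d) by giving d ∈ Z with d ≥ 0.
In the PID Z, (a, b) is generated by gcd(a, b). Compute gcd(256, 144) with the extended Euclidean algorithm, tracking rows (r, s, t) with s·256 + t·144 = r:
  row A: (256, 1, 0)   [1·256 + 0·144 = 256]
  row B: (144, 0, 1)   [0·256 + 1·144 = 144]
  256 = 1·144 + 112   → row C = row A − 1·row B = (112, 1, −1)   [check: 1·256 − 1·144 = 112]
  144 = 1·112 + 32   → row D = row B − 1·row C = (32, −1, 2)   [check: −1·256 + 2·144 = 32]
  112 = 3·32 + 16   → row E = row C − 3·row D = (16, 4, −7)   [check: 4·256 − 7·144 = 16]
  32 = 2·16 + 0   → remainder 0, stop. gcd = 16 (last nonzero row E).
So gcd(144, 256) = 16, with Bézout identity 4·256 − 7·144 = 16. Containment (⊇): the Bézout identity exhibits 16 as an element of (144, 256), giving (16) ⊆ (144, 256). Containment (⊆): since 16 | 144 and 16 | 256 (144 = 16·9, 256 = 16·16), every Z-linear combination of 144 and 256 is divisible by 16, so (144, 256) ⊆ (16). Therefore (144, 256) = (16), d = 16.

Final answer: (144, 256) = (16); d = 16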